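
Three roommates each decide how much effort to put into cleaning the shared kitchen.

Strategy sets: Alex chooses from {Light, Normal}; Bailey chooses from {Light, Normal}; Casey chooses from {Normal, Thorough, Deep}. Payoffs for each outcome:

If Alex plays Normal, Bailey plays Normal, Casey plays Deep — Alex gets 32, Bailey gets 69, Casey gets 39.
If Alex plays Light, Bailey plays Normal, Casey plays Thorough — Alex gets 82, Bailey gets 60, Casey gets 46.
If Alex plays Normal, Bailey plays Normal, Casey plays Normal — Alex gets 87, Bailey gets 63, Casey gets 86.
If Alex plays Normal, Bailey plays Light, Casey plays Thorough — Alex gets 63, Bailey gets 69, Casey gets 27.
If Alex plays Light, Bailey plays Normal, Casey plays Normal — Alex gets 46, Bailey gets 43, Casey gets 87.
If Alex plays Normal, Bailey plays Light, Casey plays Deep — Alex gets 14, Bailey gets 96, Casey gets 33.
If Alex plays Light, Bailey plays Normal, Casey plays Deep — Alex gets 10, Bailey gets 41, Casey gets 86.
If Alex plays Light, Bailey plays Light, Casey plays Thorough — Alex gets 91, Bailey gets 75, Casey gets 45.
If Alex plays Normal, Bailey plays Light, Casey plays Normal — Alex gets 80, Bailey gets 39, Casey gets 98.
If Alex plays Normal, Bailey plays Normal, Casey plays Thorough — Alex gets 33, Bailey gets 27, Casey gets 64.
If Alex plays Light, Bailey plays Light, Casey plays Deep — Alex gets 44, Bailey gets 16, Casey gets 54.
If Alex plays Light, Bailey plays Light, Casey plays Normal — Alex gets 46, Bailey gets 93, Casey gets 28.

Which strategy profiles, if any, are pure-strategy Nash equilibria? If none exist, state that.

(Normal, Normal, Normal)

For each strategy profile, look for a profitable unilateral deviation.
(Light, Light, Normal): Alex can switch to Normal (46 → 80). Not NE.
(Light, Light, Thorough): Casey can switch to Deep (45 → 54). Not NE.
(Light, Light, Deep): Bailey can switch to Normal (16 → 41). Not NE.
(Light, Normal, Normal): Alex can switch to Normal (46 → 87). Not NE.
(Light, Normal, Thorough): Bailey can switch to Light (60 → 75). Not NE.
(Light, Normal, Deep): Alex can switch to Normal (10 → 32). Not NE.
(Normal, Light, Normal): Bailey can switch to Normal (39 → 63). Not NE.
(Normal, Light, Thorough): Alex can switch to Light (63 → 91). Not NE.
(Normal, Light, Deep): Alex can switch to Light (14 → 44). Not NE.
(Normal, Normal, Normal): Alex gets 87, best alternative 46; Bailey gets 63, best alternative 39; Casey gets 86, best alternative 64. No profitable deviation — NE.
(Normal, Normal, Thorough): Alex can switch to Light (33 → 82). Not NE.
(The remaining 1 profile has a profitable deviation by the same check.)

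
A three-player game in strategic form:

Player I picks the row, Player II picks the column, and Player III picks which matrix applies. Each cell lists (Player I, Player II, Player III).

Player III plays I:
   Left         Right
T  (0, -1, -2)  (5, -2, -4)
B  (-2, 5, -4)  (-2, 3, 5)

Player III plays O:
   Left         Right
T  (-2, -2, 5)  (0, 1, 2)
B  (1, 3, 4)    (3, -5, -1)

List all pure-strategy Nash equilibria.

Pure NE: (B, Left, O)

(T, Left, I): Player III can switch to O (-2 → 5). Not NE.
(T, Left, O): Player I can switch to B (-2 → 1). Not NE.
(T, Right, I): Player II can switch to Left (-2 → -1). Not NE.
(T, Right, O): Player I can switch to B (0 → 3). Not NE.
(B, Left, I): Player I can switch to T (-2 → 0). Not NE.
(B, Left, O): Player I gets 1, best alternative -2; Player II gets 3, best alternative -5; Player III gets 4, best alternative -4. No profitable deviation — NE.
(B, Right, I): Player I can switch to T (-2 → 5). Not NE.
(B, Right, O): Player II can switch to Left (-5 → 3). Not NE.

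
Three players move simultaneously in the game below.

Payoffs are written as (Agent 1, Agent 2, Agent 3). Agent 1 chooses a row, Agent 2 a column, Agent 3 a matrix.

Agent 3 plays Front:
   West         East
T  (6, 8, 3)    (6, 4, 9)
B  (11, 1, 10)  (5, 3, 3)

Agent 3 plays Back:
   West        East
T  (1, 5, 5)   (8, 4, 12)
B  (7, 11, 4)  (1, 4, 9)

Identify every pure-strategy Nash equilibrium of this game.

none

(T, West, Front): Agent 1 can switch to B (6 → 11). Not NE.
(T, West, Back): Agent 1 can switch to B (1 → 7). Not NE.
(T, East, Front): Agent 2 can switch to West (4 → 8). Not NE.
(T, East, Back): Agent 2 can switch to West (4 → 5). Not NE.
(B, West, Front): Agent 2 can switch to East (1 → 3). Not NE.
(B, West, Back): Agent 3 can switch to Front (4 → 10). Not NE.
(B, East, Front): Agent 1 can switch to T (5 → 6). Not NE.
(B, East, Back): Agent 1 can switch to T (1 → 8). Not NE.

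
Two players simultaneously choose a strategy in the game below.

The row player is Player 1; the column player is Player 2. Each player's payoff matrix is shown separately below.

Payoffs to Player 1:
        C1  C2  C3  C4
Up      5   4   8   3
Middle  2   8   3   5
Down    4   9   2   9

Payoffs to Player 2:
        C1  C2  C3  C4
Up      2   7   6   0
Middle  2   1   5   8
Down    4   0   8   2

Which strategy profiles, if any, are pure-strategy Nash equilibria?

Check each profile: it is a Nash equilibrium iff no player can strictly gain by switching unilaterally.
(Up, C1): Player 2 can switch to C2 (2 → 7). Not NE.
(Up, C2): Player 1 can switch to Middle (4 → 8). Not NE.
(Up, C3): Player 2 can switch to C2 (6 → 7). Not NE.
(Up, C4): Player 1 can switch to Middle (3 → 5). Not NE.
(Middle, C1): Player 1 can switch to Up (2 → 5). Not NE.
(Middle, C2): Player 1 can switch to Down (8 → 9). Not NE.
(Middle, C3): Player 1 can switch to Up (3 → 8). Not NE.
(Middle, C4): Player 1 can switch to Down (5 → 9). Not NE.
(Down, C1): Player 1 can switch to Up (4 → 5). Not NE.
(Down, C2): Player 2 can switch to C1 (0 → 4). Not NE.
(Down, C3): Player 1 can switch to Up (2 → 8). Not NE.
(Down, C4): Player 2 can switch to C1 (2 → 4). Not NE.

This game has no pure Nash equilibrium.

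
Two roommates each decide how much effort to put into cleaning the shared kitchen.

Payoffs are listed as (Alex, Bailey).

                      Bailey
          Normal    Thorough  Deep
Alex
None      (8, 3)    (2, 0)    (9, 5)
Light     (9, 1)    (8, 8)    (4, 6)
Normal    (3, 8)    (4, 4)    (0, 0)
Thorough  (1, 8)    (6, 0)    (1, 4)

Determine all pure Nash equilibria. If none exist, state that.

(None, Normal): Alex can switch to Light (8 → 9). Not NE.
(None, Thorough): Alex can switch to Light (2 → 8). Not NE.
(None, Deep): Alex gets 9, best alternative 4; Bailey gets 5, best alternative 3. No profitable deviation — NE.
(Light, Normal): Bailey can switch to Thorough (1 → 8). Not NE.
(Light, Thorough): Alex gets 8, best alternative 6; Bailey gets 8, best alternative 6. No profitable deviation — NE.
(Light, Deep): Alex can switch to None (4 → 9). Not NE.
(Normal, Normal): Alex can switch to None (3 → 8). Not NE.
(Normal, Thorough): Alex can switch to Light (4 → 8). Not NE.
(Normal, Deep): Alex can switch to None (0 → 9). Not NE.
(Thorough, Normal): Alex can switch to None (1 → 8). Not NE.
(The remaining 2 profiles each have a profitable deviation by the same check.)

(None, Deep); (Light, Thorough)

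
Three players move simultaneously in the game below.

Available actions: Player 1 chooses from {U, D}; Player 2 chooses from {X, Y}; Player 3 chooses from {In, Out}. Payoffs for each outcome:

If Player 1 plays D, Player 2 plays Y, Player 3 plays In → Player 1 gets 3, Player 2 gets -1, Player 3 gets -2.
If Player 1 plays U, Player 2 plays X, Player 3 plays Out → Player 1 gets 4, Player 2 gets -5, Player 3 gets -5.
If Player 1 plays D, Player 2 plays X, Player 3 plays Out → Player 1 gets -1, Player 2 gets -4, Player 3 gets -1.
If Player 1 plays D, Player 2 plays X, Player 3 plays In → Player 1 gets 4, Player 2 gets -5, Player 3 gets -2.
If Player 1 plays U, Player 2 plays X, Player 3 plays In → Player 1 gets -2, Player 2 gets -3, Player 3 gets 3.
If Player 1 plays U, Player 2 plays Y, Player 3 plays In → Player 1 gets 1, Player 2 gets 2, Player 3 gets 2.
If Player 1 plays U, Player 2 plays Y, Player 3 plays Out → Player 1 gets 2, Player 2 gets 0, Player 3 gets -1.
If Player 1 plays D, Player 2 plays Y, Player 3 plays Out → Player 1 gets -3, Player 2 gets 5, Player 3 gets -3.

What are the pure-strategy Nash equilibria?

Player 1 against (X, In): payoffs -2, 4 → best response D.
Player 1 against (X, Out): payoffs 4, -1 → best response U.
Player 1 against (Y, In): payoffs 1, 3 → best response D.
Player 1 against (Y, Out): payoffs 2, -3 → best response U.
Player 2 against (U, In): payoffs -3, 2 → best response Y.
Player 2 against (U, Out): payoffs -5, 0 → best response Y.
Player 2 against (D, In): payoffs -5, -1 → best response Y.
Player 2 against (D, Out): payoffs -4, 5 → best response Y.
Player 3 against (U, X): payoffs 3, -5 → best response In.
Player 3 against (U, Y): payoffs 2, -1 → best response In.
Player 3 against (D, X): payoffs -2, -1 → best response Out.
Player 3 against (D, Y): payoffs -2, -3 → best response In.
Mutual best responses: (D, Y, In).

The unique pure-strategy Nash equilibrium is (D, Y, In).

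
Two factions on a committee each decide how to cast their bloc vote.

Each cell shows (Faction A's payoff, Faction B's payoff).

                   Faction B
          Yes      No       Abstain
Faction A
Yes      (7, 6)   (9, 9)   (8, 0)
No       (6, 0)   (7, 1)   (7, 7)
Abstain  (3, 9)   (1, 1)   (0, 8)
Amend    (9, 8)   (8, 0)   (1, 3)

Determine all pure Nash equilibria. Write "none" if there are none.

(Yes, Yes): Faction A can switch to Amend (7 → 9). Not NE.
(Yes, No): Faction A gets 9, best alternative 8; Faction B gets 9, best alternative 6. No profitable deviation — NE.
(Yes, Abstain): Faction B can switch to Yes (0 → 6). Not NE.
(No, Yes): Faction A can switch to Yes (6 → 7). Not NE.
(No, No): Faction A can switch to Yes (7 → 9). Not NE.
(No, Abstain): Faction A can switch to Yes (7 → 8). Not NE.
(Abstain, Yes): Faction A can switch to Yes (3 → 7). Not NE.
(Amend, Yes): Faction A gets 9, best alternative 7; Faction B gets 8, best alternative 3. No profitable deviation — NE.
(The remaining 4 profiles each have a profitable deviation by the same check.)

(Yes, No); (Amend, Yes)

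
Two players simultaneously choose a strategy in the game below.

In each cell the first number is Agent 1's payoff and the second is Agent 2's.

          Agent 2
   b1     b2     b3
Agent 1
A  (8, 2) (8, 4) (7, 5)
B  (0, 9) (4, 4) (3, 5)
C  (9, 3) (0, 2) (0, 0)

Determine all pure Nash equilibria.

Check each profile: it is a Nash equilibrium iff no player can strictly gain by switching unilaterally.
(A, b1): Agent 1 can switch to C (8 → 9). Not NE.
(A, b2): Agent 2 can switch to b3 (4 → 5). Not NE.
(A, b3): Agent 1 gets 7, best alternative 3; Agent 2 gets 5, best alternative 4. No profitable deviation — NE.
(B, b1): Agent 1 can switch to A (0 → 8). Not NE.
(B, b2): Agent 1 can switch to A (4 → 8). Not NE.
(B, b3): Agent 1 can switch to A (3 → 7). Not NE.
(C, b1): Agent 1 gets 9, best alternative 8; Agent 2 gets 3, best alternative 2. No profitable deviation — NE.
(C, b2): Agent 1 can switch to A (0 → 8). Not NE.
(C, b3): Agent 1 can switch to A (0 → 7). Not NE.

(A, b3); (C, b1)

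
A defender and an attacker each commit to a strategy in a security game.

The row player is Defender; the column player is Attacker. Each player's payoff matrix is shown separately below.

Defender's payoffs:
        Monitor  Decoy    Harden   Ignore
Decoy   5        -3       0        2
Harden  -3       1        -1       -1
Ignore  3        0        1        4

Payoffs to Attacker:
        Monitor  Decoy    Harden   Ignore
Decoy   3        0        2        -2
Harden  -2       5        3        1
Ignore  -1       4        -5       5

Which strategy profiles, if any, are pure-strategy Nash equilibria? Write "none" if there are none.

The pure Nash equilibria are (Decoy, Monitor), (Harden, Decoy), (Ignore, Ignore).

For each strategy profile, look for a profitable unilateral deviation.
(Decoy, Monitor): Defender gets 5, best alternative 3; Attacker gets 3, best alternative 2. No profitable deviation — NE.
(Decoy, Decoy): Defender can switch to Harden (-3 → 1). Not NE.
(Decoy, Harden): Defender can switch to Ignore (0 → 1). Not NE.
(Decoy, Ignore): Defender can switch to Ignore (2 → 4). Not NE.
(Harden, Monitor): Defender can switch to Decoy (-3 → 5). Not NE.
(Harden, Decoy): Defender gets 1, best alternative 0; Attacker gets 5, best alternative 3. No profitable deviation — NE.
(Harden, Harden): Defender can switch to Decoy (-1 → 0). Not NE.
(Harden, Ignore): Defender can switch to Decoy (-1 → 2). Not NE.
(Ignore, Monitor): Defender can switch to Decoy (3 → 5). Not NE.
(Ignore, Decoy): Defender can switch to Harden (0 → 1). Not NE.
(Ignore, Ignore): Defender gets 4, best alternative 2; Attacker gets 5, best alternative 4. No profitable deviation — NE.
(The remaining 1 profile has a profitable deviation by the same check.)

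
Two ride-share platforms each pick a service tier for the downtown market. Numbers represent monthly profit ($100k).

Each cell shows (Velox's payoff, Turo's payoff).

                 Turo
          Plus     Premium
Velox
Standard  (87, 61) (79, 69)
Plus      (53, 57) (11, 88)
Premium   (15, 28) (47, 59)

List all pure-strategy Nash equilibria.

For each player, find the best response to each opponent profile; mutual best responses are the pure NE.
Velox against Plus: payoffs 87, 53, 15 → best response Standard.
Velox against Premium: payoffs 79, 11, 47 → best response Standard.
Turo against Standard: payoffs 61, 69 → best response Premium.
Turo against Plus: payoffs 57, 88 → best response Premium.
Turo against Premium: payoffs 28, 59 → best response Premium.
Mutual best responses: (Standard, Premium).

Pure NE: (Standard, Premium)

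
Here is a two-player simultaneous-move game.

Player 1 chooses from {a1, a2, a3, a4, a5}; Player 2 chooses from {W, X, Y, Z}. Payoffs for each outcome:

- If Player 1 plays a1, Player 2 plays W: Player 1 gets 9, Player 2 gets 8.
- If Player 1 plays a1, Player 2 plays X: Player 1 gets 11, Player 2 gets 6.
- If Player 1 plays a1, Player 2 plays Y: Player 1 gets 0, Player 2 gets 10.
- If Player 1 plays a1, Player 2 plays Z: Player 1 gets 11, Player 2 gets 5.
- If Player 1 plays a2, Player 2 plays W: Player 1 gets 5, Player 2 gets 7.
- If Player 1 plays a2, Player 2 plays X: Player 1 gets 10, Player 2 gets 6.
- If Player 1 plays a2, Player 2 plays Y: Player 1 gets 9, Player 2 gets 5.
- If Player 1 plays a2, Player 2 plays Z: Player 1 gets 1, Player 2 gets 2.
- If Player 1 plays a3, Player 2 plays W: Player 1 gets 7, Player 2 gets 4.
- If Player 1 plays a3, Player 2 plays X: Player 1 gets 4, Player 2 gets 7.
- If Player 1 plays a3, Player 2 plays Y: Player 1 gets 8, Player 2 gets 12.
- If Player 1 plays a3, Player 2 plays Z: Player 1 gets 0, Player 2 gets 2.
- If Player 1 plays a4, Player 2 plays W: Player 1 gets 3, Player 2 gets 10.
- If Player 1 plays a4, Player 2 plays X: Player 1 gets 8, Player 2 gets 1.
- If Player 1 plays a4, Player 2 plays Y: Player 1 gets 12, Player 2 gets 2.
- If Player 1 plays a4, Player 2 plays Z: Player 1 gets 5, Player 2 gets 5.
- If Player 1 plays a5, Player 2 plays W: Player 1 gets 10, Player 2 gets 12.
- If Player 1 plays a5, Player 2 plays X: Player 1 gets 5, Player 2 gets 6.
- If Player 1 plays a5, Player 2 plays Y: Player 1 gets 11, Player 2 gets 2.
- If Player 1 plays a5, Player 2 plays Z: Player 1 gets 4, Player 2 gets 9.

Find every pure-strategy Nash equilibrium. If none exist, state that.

Player 1 against W: payoffs 9, 5, 7, 3, 10 → best response a5.
Player 1 against X: payoffs 11, 10, 4, 8, 5 → best response a1.
Player 1 against Y: payoffs 0, 9, 8, 12, 11 → best response a4.
Player 1 against Z: payoffs 11, 1, 0, 5, 4 → best response a1.
Player 2 against a1: payoffs 8, 6, 10, 5 → best response Y.
Player 2 against a2: payoffs 7, 6, 5, 2 → best response W.
Player 2 against a3: payoffs 4, 7, 12, 2 → best response Y.
Player 2 against a4: payoffs 10, 1, 2, 5 → best response W.
Player 2 against a5: payoffs 12, 6, 2, 9 → best response W.
Mutual best responses: (a5, W).

(a5, W)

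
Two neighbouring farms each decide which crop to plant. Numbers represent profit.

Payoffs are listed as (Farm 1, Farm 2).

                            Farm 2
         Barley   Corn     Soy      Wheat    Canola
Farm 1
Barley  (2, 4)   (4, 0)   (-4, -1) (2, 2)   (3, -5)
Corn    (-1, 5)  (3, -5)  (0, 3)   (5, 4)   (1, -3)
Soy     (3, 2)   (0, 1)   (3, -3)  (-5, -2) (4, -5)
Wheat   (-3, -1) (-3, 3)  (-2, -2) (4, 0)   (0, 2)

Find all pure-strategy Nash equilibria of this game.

Farm 1 against Barley: payoffs 2, -1, 3, -3 → best response Soy.
Farm 1 against Corn: payoffs 4, 3, 0, -3 → best response Barley.
Farm 1 against Soy: payoffs -4, 0, 3, -2 → best response Soy.
Farm 1 against Wheat: payoffs 2, 5, -5, 4 → best response Corn.
Farm 1 against Canola: payoffs 3, 1, 4, 0 → best response Soy.
Farm 2 against Barley: payoffs 4, 0, -1, 2, -5 → best response Barley.
Farm 2 against Corn: payoffs 5, -5, 3, 4, -3 → best response Barley.
Farm 2 against Soy: payoffs 2, 1, -3, -2, -5 → best response Barley.
Farm 2 against Wheat: payoffs -1, 3, -2, 0, 2 → best response Corn.
Mutual best responses: (Soy, Barley).

(Soy, Barley)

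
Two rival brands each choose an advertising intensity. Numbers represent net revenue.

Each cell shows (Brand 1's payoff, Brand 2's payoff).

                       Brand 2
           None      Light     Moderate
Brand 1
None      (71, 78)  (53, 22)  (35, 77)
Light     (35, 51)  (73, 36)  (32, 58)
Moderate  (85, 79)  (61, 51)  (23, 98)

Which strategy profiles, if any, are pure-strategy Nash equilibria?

(None, None): Brand 1 can switch to Moderate (71 → 85). Not NE.
(None, Light): Brand 1 can switch to Light (53 → 73). Not NE.
(None, Moderate): Brand 2 can switch to None (77 → 78). Not NE.
(Light, None): Brand 1 can switch to None (35 → 71). Not NE.
(Light, Light): Brand 2 can switch to None (36 → 51). Not NE.
(Light, Moderate): Brand 1 can switch to None (32 → 35). Not NE.
(Moderate, None): Brand 2 can switch to Moderate (79 → 98). Not NE.
(Moderate, Light): Brand 1 can switch to Light (61 → 73). Not NE.
(The remaining 1 profile has a profitable deviation by the same check.)

This game has no pure Nash equilibrium.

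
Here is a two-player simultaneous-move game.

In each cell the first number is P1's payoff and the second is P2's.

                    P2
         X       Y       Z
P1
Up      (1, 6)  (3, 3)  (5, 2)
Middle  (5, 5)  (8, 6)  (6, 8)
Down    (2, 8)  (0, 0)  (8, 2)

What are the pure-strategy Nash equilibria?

For each strategy profile, look for a profitable unilateral deviation.
(Up, X): P1 can switch to Middle (1 → 5). Not NE.
(Up, Y): P1 can switch to Middle (3 → 8). Not NE.
(Up, Z): P1 can switch to Middle (5 → 6). Not NE.
(Middle, X): P2 can switch to Y (5 → 6). Not NE.
(Middle, Y): P2 can switch to Z (6 → 8). Not NE.
(Middle, Z): P1 can switch to Down (6 → 8). Not NE.
(Down, X): P1 can switch to Middle (2 → 5). Not NE.
(Down, Y): P1 can switch to Up (0 → 3). Not NE.
(Down, Z): P2 can switch to X (2 → 8). Not NE.

none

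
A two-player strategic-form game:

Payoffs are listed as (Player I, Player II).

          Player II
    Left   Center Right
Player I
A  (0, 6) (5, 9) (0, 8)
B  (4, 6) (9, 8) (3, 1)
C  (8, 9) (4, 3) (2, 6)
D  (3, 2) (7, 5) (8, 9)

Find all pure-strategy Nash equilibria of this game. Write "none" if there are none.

For each player, find the best response to each opponent profile; mutual best responses are the pure NE.
Player I against Left: payoffs 0, 4, 8, 3 → best response C.
Player I against Center: payoffs 5, 9, 4, 7 → best response B.
Player I against Right: payoffs 0, 3, 2, 8 → best response D.
Player II against A: payoffs 6, 9, 8 → best response Center.
Player II against B: payoffs 6, 8, 1 → best response Center.
Player II against C: payoffs 9, 3, 6 → best response Left.
Player II against D: payoffs 2, 5, 9 → best response Right.
Mutual best responses: (B, Center); (C, Left); (D, Right).

(B, Center), (C, Left), (D, Right)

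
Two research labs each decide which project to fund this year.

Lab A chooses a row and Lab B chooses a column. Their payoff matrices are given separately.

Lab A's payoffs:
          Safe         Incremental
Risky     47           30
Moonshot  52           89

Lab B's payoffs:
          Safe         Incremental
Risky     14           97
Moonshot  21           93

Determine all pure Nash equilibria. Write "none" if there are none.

(Risky, Safe): Lab A can switch to Moonshot (47 → 52). Not NE.
(Risky, Incremental): Lab A can switch to Moonshot (30 → 89). Not NE.
(Moonshot, Safe): Lab B can switch to Incremental (21 → 93). Not NE.
(Moonshot, Incremental): Lab A gets 89, best alternative 30; Lab B gets 93, best alternative 21. No profitable deviation — NE.

Pure NE: (Moonshot, Incremental)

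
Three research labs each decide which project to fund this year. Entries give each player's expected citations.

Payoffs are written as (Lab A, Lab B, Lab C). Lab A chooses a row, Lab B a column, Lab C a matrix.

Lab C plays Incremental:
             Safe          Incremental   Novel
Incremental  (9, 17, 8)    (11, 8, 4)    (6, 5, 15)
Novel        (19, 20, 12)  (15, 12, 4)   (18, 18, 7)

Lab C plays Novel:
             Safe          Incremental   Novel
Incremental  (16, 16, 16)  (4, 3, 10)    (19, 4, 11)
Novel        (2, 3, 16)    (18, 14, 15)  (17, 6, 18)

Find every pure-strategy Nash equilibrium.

The pure Nash equilibria are (Incremental, Safe, Novel) and (Novel, Incremental, Novel).

For each player, find the best response to each opponent profile; mutual best responses are the pure NE.
Lab A against (Safe, Incremental): payoffs 9, 19 → best response Novel.
Lab A against (Safe, Novel): payoffs 16, 2 → best response Incremental.
Lab A against (Incremental, Incremental): payoffs 11, 15 → best response Novel.
Lab A against (Incremental, Novel): payoffs 4, 18 → best response Novel.
Lab A against (Novel, Incremental): payoffs 6, 18 → best response Novel.
Lab A against (Novel, Novel): payoffs 19, 17 → best response Incremental.
Lab B against (Incremental, Incremental): payoffs 17, 8, 5 → best response Safe.
Lab B against (Incremental, Novel): payoffs 16, 3, 4 → best response Safe.
Lab B against (Novel, Incremental): payoffs 20, 12, 18 → best response Safe.
Lab B against (Novel, Novel): payoffs 3, 14, 6 → best response Incremental.
Lab C against (Incremental, Safe): payoffs 8, 16 → best response Novel.
Lab C against (Incremental, Incremental): payoffs 4, 10 → best response Novel.
Lab C against (Incremental, Novel): payoffs 15, 11 → best response Incremental.
Lab C against (Novel, Safe): payoffs 12, 16 → best response Novel.
Lab C against (Novel, Incremental): payoffs 4, 15 → best response Novel.
Lab C against (Novel, Novel): payoffs 7, 18 → best response Novel.
Mutual best responses: (Incremental, Safe, Novel); (Novel, Incremental, Novel).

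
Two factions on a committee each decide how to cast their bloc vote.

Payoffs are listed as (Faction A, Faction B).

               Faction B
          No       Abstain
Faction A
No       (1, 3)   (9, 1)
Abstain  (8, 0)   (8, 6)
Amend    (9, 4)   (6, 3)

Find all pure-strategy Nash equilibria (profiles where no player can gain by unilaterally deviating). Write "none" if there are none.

(No, No): Faction A can switch to Abstain (1 → 8). Not NE.
(No, Abstain): Faction B can switch to No (1 → 3). Not NE.
(Abstain, No): Faction A can switch to Amend (8 → 9). Not NE.
(Abstain, Abstain): Faction A can switch to No (8 → 9). Not NE.
(Amend, No): Faction A gets 9, best alternative 8; Faction B gets 4, best alternative 3. No profitable deviation — NE.
(Amend, Abstain): Faction A can switch to No (6 → 9). Not NE.

(Amend, No)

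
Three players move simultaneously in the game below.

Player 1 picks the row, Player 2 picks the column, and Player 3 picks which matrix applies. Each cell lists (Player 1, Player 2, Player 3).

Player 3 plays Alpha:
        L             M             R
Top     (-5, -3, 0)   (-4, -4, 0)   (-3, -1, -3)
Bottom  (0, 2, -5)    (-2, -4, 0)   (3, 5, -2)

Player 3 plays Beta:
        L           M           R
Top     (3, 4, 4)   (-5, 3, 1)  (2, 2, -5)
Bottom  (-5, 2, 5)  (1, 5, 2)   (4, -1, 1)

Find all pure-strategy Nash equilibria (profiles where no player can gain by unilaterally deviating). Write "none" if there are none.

Player 1 against (L, Alpha): payoffs -5, 0 → best response Bottom.
Player 1 against (L, Beta): payoffs 3, -5 → best response Top.
Player 1 against (M, Alpha): payoffs -4, -2 → best response Bottom.
Player 1 against (M, Beta): payoffs -5, 1 → best response Bottom.
Player 1 against (R, Alpha): payoffs -3, 3 → best response Bottom.
Player 1 against (R, Beta): payoffs 2, 4 → best response Bottom.
Player 2 against (Top, Alpha): payoffs -3, -4, -1 → best response R.
Player 2 against (Top, Beta): payoffs 4, 3, 2 → best response L.
Player 2 against (Bottom, Alpha): payoffs 2, -4, 5 → best response R.
Player 2 against (Bottom, Beta): payoffs 2, 5, -1 → best response M.
Player 3 against (Top, L): payoffs 0, 4 → best response Beta.
Player 3 against (Top, M): payoffs 0, 1 → best response Beta.
Player 3 against (Top, R): payoffs -3, -5 → best response Alpha.
Player 3 against (Bottom, L): payoffs -5, 5 → best response Beta.
Player 3 against (Bottom, M): payoffs 0, 2 → best response Beta.
Player 3 against (Bottom, R): payoffs -2, 1 → best response Beta.
Mutual best responses: (Top, L, Beta); (Bottom, M, Beta).

(Top, L, Beta), (Bottom, M, Beta)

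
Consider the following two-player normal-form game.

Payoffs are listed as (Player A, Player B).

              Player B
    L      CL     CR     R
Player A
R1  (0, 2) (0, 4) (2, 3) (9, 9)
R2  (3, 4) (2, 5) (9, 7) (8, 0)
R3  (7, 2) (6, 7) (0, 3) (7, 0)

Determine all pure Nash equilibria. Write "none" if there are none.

Player A against L: payoffs 0, 3, 7 → best response R3.
Player A against CL: payoffs 0, 2, 6 → best response R3.
Player A against CR: payoffs 2, 9, 0 → best response R2.
Player A against R: payoffs 9, 8, 7 → best response R1.
Player B against R1: payoffs 2, 4, 3, 9 → best response R.
Player B against R2: payoffs 4, 5, 7, 0 → best response CR.
Player B against R3: payoffs 2, 7, 3, 0 → best response CL.
Mutual best responses: (R1, R); (R2, CR); (R3, CL).

Pure-strategy Nash equilibria: (R1, R) and (R2, CR) and (R3, CL)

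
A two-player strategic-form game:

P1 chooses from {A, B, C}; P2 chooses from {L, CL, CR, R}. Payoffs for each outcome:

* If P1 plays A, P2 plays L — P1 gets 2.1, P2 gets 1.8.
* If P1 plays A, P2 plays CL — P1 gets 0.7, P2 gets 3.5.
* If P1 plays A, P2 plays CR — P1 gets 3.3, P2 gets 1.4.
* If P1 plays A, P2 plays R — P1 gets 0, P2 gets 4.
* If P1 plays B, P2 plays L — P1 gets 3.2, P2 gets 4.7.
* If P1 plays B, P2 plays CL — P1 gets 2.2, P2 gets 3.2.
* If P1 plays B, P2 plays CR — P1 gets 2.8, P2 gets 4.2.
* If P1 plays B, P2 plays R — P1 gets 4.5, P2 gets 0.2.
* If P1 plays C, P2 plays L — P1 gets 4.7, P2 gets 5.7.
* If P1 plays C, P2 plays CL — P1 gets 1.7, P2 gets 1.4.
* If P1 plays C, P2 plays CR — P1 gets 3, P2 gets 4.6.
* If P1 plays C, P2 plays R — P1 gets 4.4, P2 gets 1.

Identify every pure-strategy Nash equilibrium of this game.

(A, L): P1 can switch to B (2.1 → 3.2). Not NE.
(A, CL): P1 can switch to B (0.7 → 2.2). Not NE.
(A, CR): P2 can switch to L (1.4 → 1.8). Not NE.
(A, R): P1 can switch to B (0 → 4.5). Not NE.
(B, L): P1 can switch to C (3.2 → 4.7). Not NE.
(B, CL): P2 can switch to L (3.2 → 4.7). Not NE.
(B, CR): P1 can switch to A (2.8 → 3.3). Not NE.
(B, R): P2 can switch to L (0.2 → 4.7). Not NE.
(C, L): P1 gets 4.7, best alternative 3.2; P2 gets 5.7, best alternative 4.6. No profitable deviation — NE.
(C, CL): P1 can switch to B (1.7 → 2.2). Not NE.
(C, CR): P1 can switch to A (3 → 3.3). Not NE.
(C, R): P1 can switch to B (4.4 → 4.5). Not NE.

(C, L)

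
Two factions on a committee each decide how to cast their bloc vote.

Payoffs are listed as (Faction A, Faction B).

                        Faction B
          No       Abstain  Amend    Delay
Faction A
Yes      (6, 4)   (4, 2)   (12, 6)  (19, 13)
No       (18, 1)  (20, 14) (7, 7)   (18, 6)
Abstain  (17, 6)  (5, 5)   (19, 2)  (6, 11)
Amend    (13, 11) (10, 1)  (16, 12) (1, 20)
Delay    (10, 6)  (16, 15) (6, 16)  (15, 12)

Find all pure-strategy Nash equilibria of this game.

(Yes, No): Faction A can switch to No (6 → 18). Not NE.
(Yes, Abstain): Faction A can switch to No (4 → 20). Not NE.
(Yes, Amend): Faction A can switch to Abstain (12 → 19). Not NE.
(Yes, Delay): Faction A gets 19, best alternative 18; Faction B gets 13, best alternative 6. No profitable deviation — NE.
(No, No): Faction B can switch to Abstain (1 → 14). Not NE.
(No, Abstain): Faction A gets 20, best alternative 16; Faction B gets 14, best alternative 7. No profitable deviation — NE.
(No, Amend): Faction A can switch to Yes (7 → 12). Not NE.
(No, Delay): Faction A can switch to Yes (18 → 19). Not NE.
(The remaining 12 profiles each have a profitable deviation by the same check.)

Pure-strategy Nash equilibria: (Yes, Delay); (No, Abstain)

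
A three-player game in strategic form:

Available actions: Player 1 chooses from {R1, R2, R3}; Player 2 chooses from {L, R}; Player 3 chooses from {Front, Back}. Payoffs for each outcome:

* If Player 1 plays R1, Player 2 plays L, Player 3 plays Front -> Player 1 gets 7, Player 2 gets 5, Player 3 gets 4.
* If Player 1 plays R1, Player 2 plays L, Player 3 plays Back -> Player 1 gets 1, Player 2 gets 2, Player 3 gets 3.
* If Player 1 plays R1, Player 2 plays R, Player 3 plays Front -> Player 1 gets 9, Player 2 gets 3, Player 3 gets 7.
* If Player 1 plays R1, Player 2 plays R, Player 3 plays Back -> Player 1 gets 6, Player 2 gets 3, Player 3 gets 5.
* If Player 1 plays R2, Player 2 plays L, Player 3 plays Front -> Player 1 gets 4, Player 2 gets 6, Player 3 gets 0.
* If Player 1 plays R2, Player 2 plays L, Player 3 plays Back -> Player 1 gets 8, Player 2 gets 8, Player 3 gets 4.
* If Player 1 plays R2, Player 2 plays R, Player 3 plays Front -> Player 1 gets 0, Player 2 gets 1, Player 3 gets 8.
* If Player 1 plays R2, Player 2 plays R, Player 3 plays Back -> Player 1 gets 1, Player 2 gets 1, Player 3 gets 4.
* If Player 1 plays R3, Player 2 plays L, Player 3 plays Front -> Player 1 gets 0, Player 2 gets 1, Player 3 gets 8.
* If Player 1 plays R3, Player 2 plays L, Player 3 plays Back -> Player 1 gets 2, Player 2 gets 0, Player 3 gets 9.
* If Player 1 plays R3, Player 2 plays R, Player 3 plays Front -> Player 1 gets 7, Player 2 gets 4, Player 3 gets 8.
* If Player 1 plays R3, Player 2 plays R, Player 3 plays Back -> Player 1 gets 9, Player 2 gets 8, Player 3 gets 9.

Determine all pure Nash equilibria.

Check each profile: it is a Nash equilibrium iff no player can strictly gain by switching unilaterally.
(R1, L, Front): Player 1 gets 7, best alternative 4; Player 2 gets 5, best alternative 3; Player 3 gets 4, best alternative 3. No profitable deviation — NE.
(R1, L, Back): Player 1 can switch to R2 (1 → 8). Not NE.
(R1, R, Front): Player 2 can switch to L (3 → 5). Not NE.
(R1, R, Back): Player 1 can switch to R3 (6 → 9). Not NE.
(R2, L, Front): Player 1 can switch to R1 (4 → 7). Not NE.
(R2, L, Back): Player 1 gets 8, best alternative 2; Player 2 gets 8, best alternative 1; Player 3 gets 4, best alternative 0. No profitable deviation — NE.
(R2, R, Front): Player 1 can switch to R1 (0 → 9). Not NE.
(R2, R, Back): Player 1 can switch to R1 (1 → 6). Not NE.
(R3, R, Back): Player 1 gets 9, best alternative 6; Player 2 gets 8, best alternative 0; Player 3 gets 9, best alternative 8. No profitable deviation — NE.
(The remaining 3 profiles each have a profitable deviation by the same check.)

(R1, L, Front) and (R2, L, Back) and (R3, R, Back)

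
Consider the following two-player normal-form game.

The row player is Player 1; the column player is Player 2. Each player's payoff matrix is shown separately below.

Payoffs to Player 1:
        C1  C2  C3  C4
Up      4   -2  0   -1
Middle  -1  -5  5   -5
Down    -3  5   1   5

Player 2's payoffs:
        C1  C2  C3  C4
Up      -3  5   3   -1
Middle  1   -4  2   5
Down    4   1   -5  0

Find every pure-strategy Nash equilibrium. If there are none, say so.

There is no pure-strategy Nash equilibrium.

(Up, C1): Player 2 can switch to C2 (-3 → 5). Not NE.
(Up, C2): Player 1 can switch to Down (-2 → 5). Not NE.
(Up, C3): Player 1 can switch to Middle (0 → 5). Not NE.
(Up, C4): Player 1 can switch to Down (-1 → 5). Not NE.
(Middle, C1): Player 1 can switch to Up (-1 → 4). Not NE.
(Middle, C2): Player 1 can switch to Up (-5 → -2). Not NE.
(Middle, C3): Player 2 can switch to C4 (2 → 5). Not NE.
(Middle, C4): Player 1 can switch to Up (-5 → -1). Not NE.
(Down, C1): Player 1 can switch to Up (-3 → 4). Not NE.
(Down, C2): Player 2 can switch to C1 (1 → 4). Not NE.
(The remaining 2 profiles each have a profitable deviation by the same check.)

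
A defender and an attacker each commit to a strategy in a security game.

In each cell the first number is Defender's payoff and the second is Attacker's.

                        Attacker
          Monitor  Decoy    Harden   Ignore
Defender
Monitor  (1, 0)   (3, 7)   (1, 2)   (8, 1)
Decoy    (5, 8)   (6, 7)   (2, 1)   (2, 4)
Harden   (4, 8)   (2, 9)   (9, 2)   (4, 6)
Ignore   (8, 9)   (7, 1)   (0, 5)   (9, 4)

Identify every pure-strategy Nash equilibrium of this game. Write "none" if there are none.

The unique pure-strategy Nash equilibrium is (Ignore, Monitor).

For each player, find the best response to each opponent profile; mutual best responses are the pure NE.
Defender against Monitor: payoffs 1, 5, 4, 8 → best response Ignore.
Defender against Decoy: payoffs 3, 6, 2, 7 → best response Ignore.
Defender against Harden: payoffs 1, 2, 9, 0 → best response Harden.
Defender against Ignore: payoffs 8, 2, 4, 9 → best response Ignore.
Attacker against Monitor: payoffs 0, 7, 2, 1 → best response Decoy.
Attacker against Decoy: payoffs 8, 7, 1, 4 → best response Monitor.
Attacker against Harden: payoffs 8, 9, 2, 6 → best response Decoy.
Attacker against Ignore: payoffs 9, 1, 5, 4 → best response Monitor.
Mutual best responses: (Ignore, Monitor).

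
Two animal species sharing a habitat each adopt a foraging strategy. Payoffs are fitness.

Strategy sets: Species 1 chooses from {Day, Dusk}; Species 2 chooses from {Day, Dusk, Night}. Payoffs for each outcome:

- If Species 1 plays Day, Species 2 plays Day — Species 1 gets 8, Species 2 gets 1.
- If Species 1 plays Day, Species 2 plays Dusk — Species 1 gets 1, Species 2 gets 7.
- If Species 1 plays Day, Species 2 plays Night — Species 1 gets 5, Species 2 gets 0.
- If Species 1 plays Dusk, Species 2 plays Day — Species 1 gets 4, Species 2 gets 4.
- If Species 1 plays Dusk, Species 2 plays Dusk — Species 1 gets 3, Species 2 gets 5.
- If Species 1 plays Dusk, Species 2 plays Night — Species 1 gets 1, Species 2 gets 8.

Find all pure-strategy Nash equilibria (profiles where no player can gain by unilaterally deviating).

none

For each player, find the best response to each opponent profile; mutual best responses are the pure NE.
Species 1 against Day: payoffs 8, 4 → best response Day.
Species 1 against Dusk: payoffs 1, 3 → best response Dusk.
Species 1 against Night: payoffs 5, 1 → best response Day.
Species 2 against Day: payoffs 1, 7, 0 → best response Dusk.
Species 2 against Dusk: payoffs 4, 5, 8 → best response Night.
No profile is a mutual best response for all players.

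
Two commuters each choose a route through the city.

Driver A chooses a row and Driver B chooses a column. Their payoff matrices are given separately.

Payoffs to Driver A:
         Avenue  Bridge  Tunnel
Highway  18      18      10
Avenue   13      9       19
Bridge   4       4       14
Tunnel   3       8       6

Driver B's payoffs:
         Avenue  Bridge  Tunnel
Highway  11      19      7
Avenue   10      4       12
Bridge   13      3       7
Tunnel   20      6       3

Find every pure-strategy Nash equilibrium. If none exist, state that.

Driver A against Avenue: payoffs 18, 13, 4, 3 → best response Highway.
Driver A against Bridge: payoffs 18, 9, 4, 8 → best response Highway.
Driver A against Tunnel: payoffs 10, 19, 14, 6 → best response Avenue.
Driver B against Highway: payoffs 11, 19, 7 → best response Bridge.
Driver B against Avenue: payoffs 10, 4, 12 → best response Tunnel.
Driver B against Bridge: payoffs 13, 3, 7 → best response Avenue.
Driver B against Tunnel: payoffs 20, 6, 3 → best response Avenue.
Mutual best responses: (Highway, Bridge); (Avenue, Tunnel).

Pure-strategy Nash equilibria: (Highway, Bridge); (Avenue, Tunnel)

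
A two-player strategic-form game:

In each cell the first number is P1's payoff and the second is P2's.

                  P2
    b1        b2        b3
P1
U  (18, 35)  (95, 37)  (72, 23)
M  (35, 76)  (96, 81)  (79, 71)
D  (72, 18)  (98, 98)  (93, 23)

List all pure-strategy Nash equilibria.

The unique pure-strategy Nash equilibrium is (D, b2).

P1 against b1: payoffs 18, 35, 72 → best response D.
P1 against b2: payoffs 95, 96, 98 → best response D.
P1 against b3: payoffs 72, 79, 93 → best response D.
P2 against U: payoffs 35, 37, 23 → best response b2.
P2 against M: payoffs 76, 81, 71 → best response b2.
P2 against D: payoffs 18, 98, 23 → best response b2.
Mutual best responses: (D, b2).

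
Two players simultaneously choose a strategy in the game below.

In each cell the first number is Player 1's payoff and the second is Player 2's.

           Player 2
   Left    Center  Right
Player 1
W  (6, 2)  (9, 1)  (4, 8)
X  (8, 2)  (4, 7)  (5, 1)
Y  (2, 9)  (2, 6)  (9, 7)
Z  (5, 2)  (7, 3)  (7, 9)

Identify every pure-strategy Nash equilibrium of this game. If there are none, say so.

Player 1 against Left: payoffs 6, 8, 2, 5 → best response X.
Player 1 against Center: payoffs 9, 4, 2, 7 → best response W.
Player 1 against Right: payoffs 4, 5, 9, 7 → best response Y.
Player 2 against W: payoffs 2, 1, 8 → best response Right.
Player 2 against X: payoffs 2, 7, 1 → best response Center.
Player 2 against Y: payoffs 9, 6, 7 → best response Left.
Player 2 against Z: payoffs 2, 3, 9 → best response Right.
No profile is a mutual best response for all players.

There is no pure-strategy Nash equilibrium.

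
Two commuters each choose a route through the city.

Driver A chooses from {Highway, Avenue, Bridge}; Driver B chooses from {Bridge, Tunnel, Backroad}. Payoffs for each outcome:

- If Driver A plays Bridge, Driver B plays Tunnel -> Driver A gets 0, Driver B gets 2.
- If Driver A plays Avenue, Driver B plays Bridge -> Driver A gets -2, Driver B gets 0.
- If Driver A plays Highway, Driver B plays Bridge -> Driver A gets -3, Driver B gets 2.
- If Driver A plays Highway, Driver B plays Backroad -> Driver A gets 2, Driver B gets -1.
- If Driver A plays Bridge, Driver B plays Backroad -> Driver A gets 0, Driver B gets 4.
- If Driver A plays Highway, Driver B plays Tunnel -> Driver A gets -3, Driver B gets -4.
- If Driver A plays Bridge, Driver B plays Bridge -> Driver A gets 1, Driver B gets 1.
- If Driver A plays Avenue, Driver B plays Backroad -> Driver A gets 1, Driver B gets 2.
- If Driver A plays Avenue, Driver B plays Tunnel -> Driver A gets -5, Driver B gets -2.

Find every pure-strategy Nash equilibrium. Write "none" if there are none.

This game has no pure Nash equilibrium.

Check each profile: it is a Nash equilibrium iff no player can strictly gain by switching unilaterally.
(Highway, Bridge): Driver A can switch to Avenue (-3 → -2). Not NE.
(Highway, Tunnel): Driver A can switch to Bridge (-3 → 0). Not NE.
(Highway, Backroad): Driver B can switch to Bridge (-1 → 2). Not NE.
(Avenue, Bridge): Driver A can switch to Bridge (-2 → 1). Not NE.
(Avenue, Tunnel): Driver A can switch to Highway (-5 → -3). Not NE.
(Avenue, Backroad): Driver A can switch to Highway (1 → 2). Not NE.
(Bridge, Bridge): Driver B can switch to Tunnel (1 → 2). Not NE.
(Bridge, Tunnel): Driver B can switch to Backroad (2 → 4). Not NE.
(The remaining 1 profile has a profitable deviation by the same check.)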